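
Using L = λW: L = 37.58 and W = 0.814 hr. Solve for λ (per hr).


λ = L/W = 37.58/0.814 = 46.1671 /hr

Final: 46.1671 /hr


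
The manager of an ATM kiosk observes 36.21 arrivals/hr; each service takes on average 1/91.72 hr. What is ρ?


ρ = λ/μ = 36.21/91.72 = 0.3948

Final: 0.3948


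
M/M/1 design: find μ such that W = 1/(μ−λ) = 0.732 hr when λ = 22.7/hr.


W = 1/(μ−λ) ⇒ μ − λ = 1/W = 1/0.732 = 1.3661
μ = λ + 1/W = 22.7 + 1.3661 = 24.0661 per hr

Final: 24.0661 /hr


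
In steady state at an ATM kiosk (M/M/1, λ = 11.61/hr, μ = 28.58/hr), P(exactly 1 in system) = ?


ρ = 11.61/28.58 = 0.4062
P_n = (1−ρ)·ρ^n = (1 − 0.4062)·0.4062^1 = 0.5938·0.406228 = 0.241207

Final: 0.241207


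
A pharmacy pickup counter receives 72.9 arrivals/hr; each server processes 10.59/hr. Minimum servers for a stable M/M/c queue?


Stability requires cμ > λ ⇔ c > λ/μ.
λ/μ = 72.9/10.59 = 6.8839
Minimum integer c = ⌊6.8839⌋ + 1 = 7
Check: 7·10.59 = 74.13 > 72.9, while 6·10.59 = 63.54 ≤ 72.9

Final: 7 servers


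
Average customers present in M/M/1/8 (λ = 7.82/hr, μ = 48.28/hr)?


ρ = 7.82/48.28 = 0.1620
L = ρ[1 − (K+1)ρ^K + Kρ^(K+1)] / [(1−ρ)(1−ρ^(K+1))]
Numerator: 0.1620·(1 − 9·0.0000004737 + 8·0.00000007673) = 0.161971
Denominator: (0.8380)·(1.000000) = 0.838028
L = 0.161971/0.838028 = 0.1933

Final: 0.1933


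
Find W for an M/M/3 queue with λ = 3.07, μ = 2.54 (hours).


a = 1.2087; ρ = 0.4029; P₀ = 0.291381
Lq = P₀·a^c·ρ/(c!(1−ρ)²) = 0.09689
Wq = Lq/λ = 0.09689/3.07 = 0.03156 hr
W = Wq + 1/μ = 0.03156 + 0.39370 = 0.42526 hr

Final: 0.42526 hr


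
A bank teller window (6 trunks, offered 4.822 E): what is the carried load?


B(6,4.822) = 0.178439 (Erlang-B)
Carried load = a(1 − B) = 4.822·(1 − 0.178439) = 4.822·0.821561 = 3.9616 E

Final: 3.9616 Erlangs


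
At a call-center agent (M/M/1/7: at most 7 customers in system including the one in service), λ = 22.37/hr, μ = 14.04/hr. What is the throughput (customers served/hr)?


ρ = 1.5933; P_K = (1−ρ)ρ^7/(1−ρ^8) = 0.381561
λ_eff = λ(1 − P_K) = 22.37·(1 − 0.381561) = 22.37·0.618439 = 13.8345 /hr

Final: 13.8345 /hr


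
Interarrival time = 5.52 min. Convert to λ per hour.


λ = 1/(interarrival time) in consistent units.
1 hour = 60 min, so λ = 60/5.52 = 10.8696 per hour

Final: 10.8696 /hr


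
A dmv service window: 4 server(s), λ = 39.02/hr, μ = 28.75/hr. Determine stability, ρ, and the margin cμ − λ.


Total capacity cμ = 4·28.75 = 115.00/hr
ρ = λ/(cμ) = 39.02/115.00 = 0.3393
Stable ⇔ ρ < 1: YES
Spare capacity = cμ − λ = 115.00 − 39.02 = 75.98/hr

Final: ρ = 0.3393; stable; margin = 75.98/hr


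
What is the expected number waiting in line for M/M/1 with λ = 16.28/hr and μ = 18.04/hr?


ρ = 16.28/18.04 = 0.9024
Lq = ρ²/(1−ρ) = 0.8144/0.09756 = 8.3476

Final: 8.3476


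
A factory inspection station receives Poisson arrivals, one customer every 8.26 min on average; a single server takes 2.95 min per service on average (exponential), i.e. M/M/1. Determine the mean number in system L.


λ = 60/8.26 = 7.2639 /hr
μ = 60/2.95 = 20.3390 /hr
ρ = λ/μ = 7.2639/20.3390 = 0.3571
L = ρ/(1−ρ) = 0.3571/0.6429 = 0.5556

Final: 0.5556


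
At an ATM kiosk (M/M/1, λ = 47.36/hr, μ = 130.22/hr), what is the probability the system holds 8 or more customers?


ρ = 47.36/130.22 = 0.3637
P(N ≥ n) = ρ^n = 0.3637^8 = 0.0003061

Final: 0.0003061


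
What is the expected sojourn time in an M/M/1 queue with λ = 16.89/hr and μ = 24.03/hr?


W = 1/(μ−λ) = 1/(24.03 − 16.89) = 1/7.14 = 0.1401 hr

Final: 0.1401 hr


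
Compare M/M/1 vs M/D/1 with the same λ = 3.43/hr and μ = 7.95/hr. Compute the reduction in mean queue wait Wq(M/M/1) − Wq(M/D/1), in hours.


ρ = 3.43/7.95 = 0.4314
Wq(M/M/1) = ρ/(μ−λ) = 0.4314/4.52 = 0.09545 hr
Wq(M/D/1) = ρ/(2(μ−λ)) = 0.04773 hr
Savings = 0.09545 − 0.04773 = 0.04773 hr

Final: 0.04773 hr


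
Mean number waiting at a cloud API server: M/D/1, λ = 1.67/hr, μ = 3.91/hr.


ρ = 1.67/3.91 = 0.4271
M/D/1: Lq = ρ²/(2(1−ρ)) = 0.1824/(2·0.5729) = 0.15921

Final: 0.15921


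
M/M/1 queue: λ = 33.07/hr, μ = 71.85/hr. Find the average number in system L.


ρ = λ/μ = 33.07/71.85 = 0.4603
L = ρ/(1−ρ) = 0.4603/(1 − 0.4603) = 0.4603/0.5397 = 0.8528

Final: 0.8528


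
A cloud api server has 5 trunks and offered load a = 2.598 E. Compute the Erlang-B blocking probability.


B(c,a) = (a^c/c!) / Σ_{k=0}^{c} a^k/k!
a^5/5! = 0.986312
Σ terms (k=0..5): 1.00000 + 2.59800 + 3.37480 + 2.92258 + 1.89821 + 0.98631 = 12.779908
B = 0.986312/12.779908 = 0.077177

Final: 0.077177


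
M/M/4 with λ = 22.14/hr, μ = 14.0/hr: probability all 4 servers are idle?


a = λ/μ = 22.14/14.0 = 1.5814; ρ = a/c = 0.3954
Σ_{k=0}^{3} a^k/k! (terms k=0..3) = 1.00000 + 1.58143 + 1.25046 + 0.65917 = 4.49106
Tail: a^4/(4!(1−ρ)) = 6.25458/(24·0.6046) = 0.43101
P₀ = 1/(4.49106 + 0.43101) = 1/4.92207 = 0.203167

Final: 0.203167


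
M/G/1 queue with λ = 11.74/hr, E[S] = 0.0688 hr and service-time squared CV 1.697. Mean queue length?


ρ = λ·E[S] = 11.74·0.0688 = 0.8077
Lq = ρ²(1+C_s²)/(2(1−ρ)) = 0.6524·(1+1.697)/(2·0.1923)
= 0.6524·2.6970/0.3846 = 4.57522

Final: 4.57522


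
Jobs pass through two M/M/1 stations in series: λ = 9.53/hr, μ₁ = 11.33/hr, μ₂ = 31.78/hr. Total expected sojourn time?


Each node sees arrival rate λ = 9.53/hr (tandem ⇒ throughput preserved).
W₁ = 1/(μ₁−λ) = 1/(11.33−9.53) = 0.55556 hr
W₂ = 1/(μ₂−λ) = 1/(31.78−9.53) = 0.04494 hr
W_total = W₁ + W₂ = 0.55556 + 0.04494 = 0.60050 hr

Final: 0.60050 hr


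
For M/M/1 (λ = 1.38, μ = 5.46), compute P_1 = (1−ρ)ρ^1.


ρ = 1.38/5.46 = 0.2527
P_n = (1−ρ)·ρ^n = (1 − 0.2527)·0.2527^1 = 0.7473·0.252747 = 0.188866

Final: 0.188866


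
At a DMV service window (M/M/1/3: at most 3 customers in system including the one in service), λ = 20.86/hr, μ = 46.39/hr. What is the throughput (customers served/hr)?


ρ = 0.4497; P_K = (1−ρ)ρ^3/(1−ρ^4) = 0.052171
λ_eff = λ(1 − P_K) = 20.86·(1 − 0.052171) = 20.86·0.947829 = 19.7717 /hr

Final: 19.7717 /hr


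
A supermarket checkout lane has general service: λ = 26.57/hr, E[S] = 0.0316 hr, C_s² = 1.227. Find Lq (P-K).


ρ = λ·E[S] = 26.57·0.0316 = 0.8396
Lq = ρ²(1+C_s²)/(2(1−ρ)) = 0.7049·(1+1.227)/(2·0.1604)
= 0.7049·2.2270/0.3208 = 4.89413

Final: 4.89413


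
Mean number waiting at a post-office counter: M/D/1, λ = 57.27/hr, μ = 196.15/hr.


ρ = 57.27/196.15 = 0.2920
M/D/1: Lq = ρ²/(2(1−ρ)) = 0.08525/(2·0.7080) = 0.06020

Final: 0.06020


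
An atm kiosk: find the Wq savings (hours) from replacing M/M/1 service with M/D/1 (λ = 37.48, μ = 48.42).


ρ = 37.48/48.42 = 0.7741
Wq(M/M/1) = ρ/(μ−λ) = 0.7741/10.94 = 0.07076 hr
Wq(M/D/1) = ρ/(2(μ−λ)) = 0.03538 hr
Savings = 0.07076 − 0.03538 = 0.03538 hr

Final: 0.03538 hr


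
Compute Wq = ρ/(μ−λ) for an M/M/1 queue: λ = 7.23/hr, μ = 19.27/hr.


ρ = 7.23/19.27 = 0.3752
Wq = ρ/(μ−λ) = 0.3752/(19.27 − 7.23) = 0.3752/12.04 = 0.03116 hr

Final: 0.03116 hr


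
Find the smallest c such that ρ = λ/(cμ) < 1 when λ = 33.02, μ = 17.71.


Stability requires cμ > λ ⇔ c > λ/μ.
λ/μ = 33.02/17.71 = 1.8645
Minimum integer c = ⌊1.8645⌋ + 1 = 2
Check: 2·17.71 = 35.42 > 33.02, while 1·17.71 = 17.71 ≤ 33.02

Final: 2 servers


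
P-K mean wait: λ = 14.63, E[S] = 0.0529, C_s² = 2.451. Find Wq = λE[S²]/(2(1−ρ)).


ρ = λ·E[S] = 14.63·0.0529 = 0.7739
E[S²] = E[S]²(1+C_s²) = 0.0529²·(1+2.451) = 0.009657
Wq = λ·E[S²]/(2(1−ρ)) = 14.63·0.009657/(2·0.2261) = 0.31248 hr

Final: 0.31248 hr


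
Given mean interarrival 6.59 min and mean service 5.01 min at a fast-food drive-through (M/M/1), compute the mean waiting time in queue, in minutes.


λ = 60/6.59 = 9.1047 /hr
μ = 60/5.01 = 11.9760 /hr
ρ = λ/μ = 9.1047/11.9760 = 0.7602
Wq = ρ/(μ−λ) = 0.7602/(11.9760−9.1047) = 0.26477 hr
In minutes: 0.26477·60 = 15.886 min

Final: 15.886 min


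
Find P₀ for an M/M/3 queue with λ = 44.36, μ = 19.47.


a = λ/μ = 44.36/19.47 = 2.2784; ρ = a/c = 0.7595
Σ_{k=0}^{2} a^k/k! (terms k=0..2) = 1.00000 + 2.27838 + 2.59550 = 5.87388
Tail: a^3/(3!(1−ρ)) = 11.82706/(6·0.2405) = 8.19476
P₀ = 1/(5.87388 + 8.19476) = 1/14.06864 = 0.071080

Final: 0.071080


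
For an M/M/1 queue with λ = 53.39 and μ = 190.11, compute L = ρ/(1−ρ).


ρ = λ/μ = 53.39/190.11 = 0.2808
L = ρ/(1−ρ) = 0.2808/(1 − 0.2808) = 0.2808/0.7192 = 0.3905

Final: 0.3905


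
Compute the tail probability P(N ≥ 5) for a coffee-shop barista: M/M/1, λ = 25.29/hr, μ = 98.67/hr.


ρ = 25.29/98.67 = 0.2563
P(N ≥ n) = ρ^n = 0.2563^5 = 0.001106

Final: 0.001106


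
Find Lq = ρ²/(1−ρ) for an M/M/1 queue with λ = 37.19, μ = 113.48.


ρ = 37.19/113.48 = 0.3277
Lq = ρ²/(1−ρ) = 0.1074/0.6723 = 0.1598

Final: 0.1598


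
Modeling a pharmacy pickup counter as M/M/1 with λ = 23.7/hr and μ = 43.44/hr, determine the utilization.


ρ = λ/μ = 23.7/43.44 = 0.5456

Final: 0.5456


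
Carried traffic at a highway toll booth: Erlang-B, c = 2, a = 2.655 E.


B(2,2.655) = 0.490913 (Erlang-B)
Carried load = a(1 − B) = 2.655·(1 − 0.490913) = 2.655·0.509087 = 1.3516 E

Final: 1.3516 Erlangs


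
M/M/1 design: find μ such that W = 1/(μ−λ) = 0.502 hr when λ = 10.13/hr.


W = 1/(μ−λ) ⇒ μ − λ = 1/W = 1/0.502 = 1.9920
μ = λ + 1/W = 10.13 + 1.9920 = 12.1220 per hr

Final: 12.1220 /hr


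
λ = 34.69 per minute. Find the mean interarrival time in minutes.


Mean interarrival time = 1/λ = 1/34.69 minute = 0.02883 minute
In minutes: 0.02883 × 1 = 0.02883 min

Final: 0.02883 min


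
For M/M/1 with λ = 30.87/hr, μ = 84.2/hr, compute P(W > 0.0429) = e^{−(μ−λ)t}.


W ~ Exponential(μ−λ) for M/M/1.
μ − λ = 84.2 − 30.87 = 53.3300
P(W > t) = e^{−(μ−λ)t} = e^{−2.2879} = 0.101484

Final: 0.101484


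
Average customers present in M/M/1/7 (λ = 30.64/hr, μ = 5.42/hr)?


ρ = 30.64/5.42 = 5.6531
L = ρ[1 − (K+1)ρ^K + Kρ^(K+1)] / [(1−ρ)(1−ρ^(K+1))]
Numerator: 5.6531·(1 − 8·184512.724201 + 7·1043075.621685) = 32931942.993112
Denominator: (-4.6531)·(-1043074.621685) = 4853568.627101
L = 32931942.993112/4853568.627101 = 6.7851

Final: 6.7851


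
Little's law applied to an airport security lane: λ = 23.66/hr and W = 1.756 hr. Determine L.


L = λW = 23.66·1.756 = 41.5470

Final: 41.5470


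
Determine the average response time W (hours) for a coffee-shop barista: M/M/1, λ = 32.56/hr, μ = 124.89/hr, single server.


W = 1/(μ−λ) = 1/(124.89 − 32.56) = 1/92.33 = 0.01083 hr

Final: 0.01083 hr


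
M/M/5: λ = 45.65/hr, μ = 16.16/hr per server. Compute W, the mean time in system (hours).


a = 2.8249; ρ = 0.5650; P₀ = 0.056590
Lq = P₀·a^c·ρ/(c!(1−ρ)²) = 0.25325
Wq = Lq/λ = 0.25325/45.65 = 0.005548 hr
W = Wq + 1/μ = 0.005548 + 0.06188 = 0.06743 hr

Final: 0.06743 hr


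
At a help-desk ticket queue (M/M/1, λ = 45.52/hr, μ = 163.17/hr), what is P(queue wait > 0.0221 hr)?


ρ = 45.52/163.17 = 0.2790
P(Wq > t) = ρ·e^{−(μ−λ)t} = 0.2790·e^{−2.6001}
= 0.2790·0.074269 = 0.020719

Final: 0.020719


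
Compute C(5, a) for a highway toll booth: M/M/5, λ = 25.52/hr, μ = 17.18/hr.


a = λ/μ = 1.4854; ρ = a/5 = 0.2971
P₀ = 0.226059 (from M/M/c formula)
C(c,a) = [a^c/(c!(1−ρ))]·P₀ = [7.23249/(120·0.7029)]·0.226059
= 0.08574·0.226059 = 0.019383

Final: 0.019383


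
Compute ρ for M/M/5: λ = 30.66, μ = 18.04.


ρ = λ/(cμ) = 30.66/(5·18.04) = 30.66/90.20 = 0.3399

Final: 0.3399


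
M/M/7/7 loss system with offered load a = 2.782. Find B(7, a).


B(c,a) = (a^c/c!) / Σ_{k=0}^{c} a^k/k!
a^7/7! = 0.255899
Σ terms (k=0..7): 1.00000 + 2.78200 + 3.86976 + 3.58856 + 2.49584 + 1.38869 + 0.64389 + 0.25590 = 16.024639
B = 0.255899/16.024639 = 0.015969

Final: 0.015969


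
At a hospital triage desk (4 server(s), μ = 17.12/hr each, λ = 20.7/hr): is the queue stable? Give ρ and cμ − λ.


Total capacity cμ = 4·17.12 = 68.48/hr
ρ = λ/(cμ) = 20.7/68.48 = 0.3023
Stable ⇔ ρ < 1: YES
Spare capacity = cμ − λ = 68.48 − 20.7 = 47.78/hr

Final: ρ = 0.3023; stable; margin = 47.78/hr


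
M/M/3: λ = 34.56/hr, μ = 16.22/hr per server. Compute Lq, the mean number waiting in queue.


a = λ/μ = 2.1307; ρ = a/3 = 0.7102
P₀ = 0.091204
Lq = P₀·a^c·ρ / (c!·(1−ρ)²) = 0.091204·9.67317·0.7102/(6·0.08396)
= 1.24377

Final: 1.24377


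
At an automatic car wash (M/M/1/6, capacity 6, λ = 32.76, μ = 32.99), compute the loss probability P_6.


ρ = λ/μ = 32.76/32.99 = 0.9930
P_K = (1−ρ)ρ^K/(1−ρ^(K+1)) = (0.006972·0.958891)/(1 − 0.952206)
= 0.006685/0.047794 = 0.139876

Final: 0.139876


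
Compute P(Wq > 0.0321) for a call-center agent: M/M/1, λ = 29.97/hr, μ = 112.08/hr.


ρ = 29.97/112.08 = 0.2674
P(Wq > t) = ρ·e^{−(μ−λ)t} = 0.2674·e^{−2.6357}
= 0.2674·0.071667 = 0.019164

Final: 0.019164


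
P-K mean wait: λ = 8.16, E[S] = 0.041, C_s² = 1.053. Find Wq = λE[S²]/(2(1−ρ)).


ρ = λ·E[S] = 8.16·0.041 = 0.3346
E[S²] = E[S]²(1+C_s²) = 0.041²·(1+1.053) = 0.003451
Wq = λ·E[S²]/(2(1−ρ)) = 8.16·0.003451/(2·0.6654) = 0.02116 hr

Final: 0.02116 hr


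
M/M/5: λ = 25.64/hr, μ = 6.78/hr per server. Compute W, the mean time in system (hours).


a = 3.7817; ρ = 0.7563; P₀ = 0.017882
Lq = P₀·a^c·ρ/(c!(1−ρ)²) = 1.46838
Wq = Lq/λ = 1.46838/25.64 = 0.05727 hr
W = Wq + 1/μ = 0.05727 + 0.14749 = 0.20476 hr

Final: 0.20476 hr


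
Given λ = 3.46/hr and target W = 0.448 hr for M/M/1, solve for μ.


W = 1/(μ−λ) ⇒ μ − λ = 1/W = 1/0.448 = 2.2321
μ = λ + 1/W = 3.46 + 2.2321 = 5.6921 per hr

Final: 5.6921 /hr


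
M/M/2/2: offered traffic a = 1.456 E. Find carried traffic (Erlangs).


B(2,1.456) = 0.301473 (Erlang-B)
Carried load = a(1 − B) = 1.456·(1 − 0.301473) = 1.456·0.698527 = 1.0171 E

Final: 1.0171 Erlangs


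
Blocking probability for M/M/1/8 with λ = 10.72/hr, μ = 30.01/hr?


ρ = λ/μ = 10.72/30.01 = 0.3572
P_K = (1−ρ)ρ^K/(1−ρ^(K+1)) = (0.6428·0.0002651)/(1 − 0.00009470)
= 0.0001704/0.999905 = 0.0001704

Final: 0.0001704


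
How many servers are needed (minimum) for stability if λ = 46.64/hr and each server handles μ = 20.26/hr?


Stability requires cμ > λ ⇔ c > λ/μ.
λ/μ = 46.64/20.26 = 2.3021
Minimum integer c = ⌊2.3021⌋ + 1 = 3
Check: 3·20.26 = 60.78 > 46.64, while 2·20.26 = 40.52 ≤ 46.64

Final: 3 servers


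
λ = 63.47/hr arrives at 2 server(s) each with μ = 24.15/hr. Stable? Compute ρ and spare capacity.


Total capacity cμ = 2·24.15 = 48.30/hr
ρ = λ/(cμ) = 63.47/48.30 = 1.3141
Stable ⇔ ρ < 1: NO
Spare capacity = cμ − λ = 48.30 − 63.47 = -15.17/hr

Final: ρ = 1.3141; unstable; margin = -15.17/hr


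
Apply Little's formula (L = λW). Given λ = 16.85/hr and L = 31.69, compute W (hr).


W = L/λ = 31.69/16.85 = 1.8807 hr

Final: 1.8807 hr


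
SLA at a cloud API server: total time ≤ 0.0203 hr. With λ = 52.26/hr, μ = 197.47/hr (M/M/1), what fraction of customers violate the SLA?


W ~ Exponential(μ−λ) for M/M/1.
μ − λ = 197.47 − 52.26 = 145.2100
P(W > t) = e^{−(μ−λ)t} = e^{−2.9478} = 0.052457

Final: 0.052457


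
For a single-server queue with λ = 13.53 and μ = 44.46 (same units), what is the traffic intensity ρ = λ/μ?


ρ = λ/μ = 13.53/44.46 = 0.3043

Final: 0.3043


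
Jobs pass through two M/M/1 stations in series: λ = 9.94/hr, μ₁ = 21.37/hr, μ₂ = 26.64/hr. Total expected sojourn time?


Each node sees arrival rate λ = 9.94/hr (tandem ⇒ throughput preserved).
W₁ = 1/(μ₁−λ) = 1/(21.37−9.94) = 0.08749 hr
W₂ = 1/(μ₂−λ) = 1/(26.64−9.94) = 0.05988 hr
W_total = W₁ + W₂ = 0.08749 + 0.05988 = 0.14737 hr

Final: 0.14737 hr


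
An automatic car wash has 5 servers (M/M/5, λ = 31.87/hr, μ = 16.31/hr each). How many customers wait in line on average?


a = λ/μ = 1.9540; ρ = a/5 = 0.3908
P₀ = 0.140772
Lq = P₀·a^c·ρ / (c!·(1−ρ)²) = 0.140772·28.48659·0.3908/(120·0.37112)
= 0.03519

Final: 0.03519


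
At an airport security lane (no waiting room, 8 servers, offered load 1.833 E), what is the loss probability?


B(c,a) = (a^c/c!) / Σ_{k=0}^{c} a^k/k!
a^8/8! = 0.003161
Σ terms (k=0..8): 1.00000 + 1.83300 + 1.67994 + 1.02645 + 0.47037 + 0.17244 + 0.05268 + 0.01379 + 0.003161 = 6.251832
B = 0.003161/6.251832 = 0.0005056

Final: 0.0005056


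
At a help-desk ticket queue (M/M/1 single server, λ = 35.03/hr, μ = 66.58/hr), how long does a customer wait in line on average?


ρ = 35.03/66.58 = 0.5261
Wq = ρ/(μ−λ) = 0.5261/(66.58 − 35.03) = 0.5261/31.55 = 0.01668 hr

Final: 0.01668 hr


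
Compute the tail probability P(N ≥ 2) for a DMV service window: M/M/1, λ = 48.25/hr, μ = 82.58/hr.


ρ = 48.25/82.58 = 0.5843
P(N ≥ n) = ρ^n = 0.5843^2 = 0.341385

Final: 0.341385


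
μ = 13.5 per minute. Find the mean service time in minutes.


Mean service time = 1/μ = 1/13.5 minute = 0.07407 minute
In minutes: 0.07407 × 1 = 0.07407 min

Final: 0.07407 min


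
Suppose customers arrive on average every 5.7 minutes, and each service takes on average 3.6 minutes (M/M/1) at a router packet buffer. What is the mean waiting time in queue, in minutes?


λ = 60/5.7 = 10.5263 /hr
μ = 60/3.6 = 16.6667 /hr
ρ = λ/μ = 10.5263/16.6667 = 0.6316
Wq = ρ/(μ−λ) = 0.6316/(16.6667−10.5263) = 0.10286 hr
In minutes: 0.10286·60 = 6.171 min

Final: 6.171 min


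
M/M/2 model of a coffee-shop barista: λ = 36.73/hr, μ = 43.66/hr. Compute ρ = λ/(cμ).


ρ = λ/(cμ) = 36.73/(2·43.66) = 36.73/87.32 = 0.4206

Final: 0.4206


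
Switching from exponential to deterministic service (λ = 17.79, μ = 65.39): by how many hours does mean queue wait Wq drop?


ρ = 17.79/65.39 = 0.2721
Wq(M/M/1) = ρ/(μ−λ) = 0.2721/47.60 = 0.005716 hr
Wq(M/D/1) = ρ/(2(μ−λ)) = 0.002858 hr
Savings = 0.005716 − 0.002858 = 0.002858 hr

Final: 0.002858 hr


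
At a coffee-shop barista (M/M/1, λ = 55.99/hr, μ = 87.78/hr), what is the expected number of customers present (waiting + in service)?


ρ = λ/μ = 55.99/87.78 = 0.6378
L = ρ/(1−ρ) = 0.6378/(1 − 0.6378) = 0.6378/0.3622 = 1.7612

Final: 1.7612


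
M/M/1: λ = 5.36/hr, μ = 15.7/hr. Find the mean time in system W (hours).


W = 1/(μ−λ) = 1/(15.7 − 5.36) = 1/10.34 = 0.09671 hr

Final: 0.09671 hr


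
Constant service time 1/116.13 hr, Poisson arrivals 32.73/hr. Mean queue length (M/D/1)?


ρ = 32.73/116.13 = 0.2818
M/D/1: Lq = ρ²/(2(1−ρ)) = 0.07943/(2·0.7182) = 0.05530

Final: 0.05530


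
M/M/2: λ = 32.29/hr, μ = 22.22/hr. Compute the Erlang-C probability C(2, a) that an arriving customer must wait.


a = λ/μ = 1.4532; ρ = a/2 = 0.7266
P₀ = 0.158347 (from M/M/c formula)
C(c,a) = [a^c/(c!(1−ρ))]·P₀ = [2.11178/(2·0.2734)]·0.158347
= 3.86203·0.158347 = 0.611543

Final: 0.611543


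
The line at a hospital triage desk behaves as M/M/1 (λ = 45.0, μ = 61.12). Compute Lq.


ρ = 45.0/61.12 = 0.7363
Lq = ρ²/(1−ρ) = 0.5421/0.2637 = 2.0553

Final: 2.0553


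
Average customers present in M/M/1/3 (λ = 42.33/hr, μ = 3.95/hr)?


ρ = 42.33/3.95 = 10.7165
L = ρ[1 − (K+1)ρ^K + Kρ^(K+1)] / [(1−ρ)(1−ρ^(K+1))]
Numerator: 10.7165·(1 − 4·1230.703735 + 3·13188.782049) = 371266.583805
Denominator: (-9.7165)·(-13187.782049) = 128138.500010
L = 371266.583805/128138.500010 = 2.8974

Final: 2.8974


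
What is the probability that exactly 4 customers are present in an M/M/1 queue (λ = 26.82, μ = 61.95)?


ρ = 26.82/61.95 = 0.4329
P_n = (1−ρ)·ρ^n = (1 − 0.4329)·0.4329^4 = 0.5671·0.035129 = 0.019921

Final: 0.019921


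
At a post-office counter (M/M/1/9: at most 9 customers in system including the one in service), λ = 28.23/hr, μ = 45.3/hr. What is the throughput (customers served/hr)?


ρ = 0.6232; P_K = (1−ρ)ρ^9/(1−ρ^10) = 0.005389
λ_eff = λ(1 − P_K) = 28.23·(1 − 0.005389) = 28.23·0.994611 = 28.0779 /hr

Final: 28.0779 /hr


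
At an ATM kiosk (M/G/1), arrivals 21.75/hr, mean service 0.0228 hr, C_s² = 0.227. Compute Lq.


ρ = λ·E[S] = 21.75·0.0228 = 0.4959
Lq = ρ²(1+C_s²)/(2(1−ρ)) = 0.2459·(1+0.227)/(2·0.5041)
= 0.2459·1.2270/1.0082 = 0.29929

Final: 0.29929


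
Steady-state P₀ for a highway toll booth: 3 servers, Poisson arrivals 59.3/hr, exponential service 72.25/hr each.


a = λ/μ = 59.3/72.25 = 0.8208; ρ = a/c = 0.2736
Σ_{k=0}^{2} a^k/k! (terms k=0..2) = 1.00000 + 0.82076 + 0.33682 = 2.15759
Tail: a^3/(3!(1−ρ)) = 0.55291/(6·0.7264) = 0.12686
P₀ = 1/(2.15759 + 0.12686) = 1/2.28444 = 0.437743

Final: 0.437743


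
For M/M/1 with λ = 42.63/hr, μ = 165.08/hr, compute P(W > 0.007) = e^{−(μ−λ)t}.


W ~ Exponential(μ−λ) for M/M/1.
μ − λ = 165.08 − 42.63 = 122.4500
P(W > t) = e^{−(μ−λ)t} = e^{−0.8572} = 0.424370

Final: 0.424370


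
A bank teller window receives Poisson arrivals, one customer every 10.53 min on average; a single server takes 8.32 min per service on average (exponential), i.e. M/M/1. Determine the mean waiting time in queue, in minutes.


λ = 60/10.53 = 5.6980 /hr
μ = 60/8.32 = 7.2115 /hr
ρ = λ/μ = 5.6980/7.2115 = 0.7901
Wq = ρ/(μ−λ) = 0.7901/(7.2115−5.6980) = 0.52204 hr
In minutes: 0.52204·60 = 31.322 min

Final: 31.322 min


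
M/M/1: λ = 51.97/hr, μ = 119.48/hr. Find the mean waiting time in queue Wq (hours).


ρ = 51.97/119.48 = 0.4350
Wq = ρ/(μ−λ) = 0.4350/(119.48 − 51.97) = 0.4350/67.51 = 0.006443 hr

Final: 0.006443 hr


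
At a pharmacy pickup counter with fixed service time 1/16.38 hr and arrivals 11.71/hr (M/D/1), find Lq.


ρ = 11.71/16.38 = 0.7149
M/D/1: Lq = ρ²/(2(1−ρ)) = 0.5111/(2·0.2851) = 0.89630

Final: 0.89630


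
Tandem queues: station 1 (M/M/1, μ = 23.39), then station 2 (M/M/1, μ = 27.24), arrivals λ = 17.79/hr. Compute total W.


Each node sees arrival rate λ = 17.79/hr (tandem ⇒ throughput preserved).
W₁ = 1/(μ₁−λ) = 1/(23.39−17.79) = 0.17857 hr
W₂ = 1/(μ₂−λ) = 1/(27.24−17.79) = 0.10582 hr
W_total = W₁ + W₂ = 0.17857 + 0.10582 = 0.28439 hr

Final: 0.28439 hr


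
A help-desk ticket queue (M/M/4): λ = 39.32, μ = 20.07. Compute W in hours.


a = 1.9591; ρ = 0.4898; P₀ = 0.136339
Lq = P₀·a^c·ρ/(c!(1−ρ)²) = 0.15746
Wq = Lq/λ = 0.15746/39.32 = 0.004005 hr
W = Wq + 1/μ = 0.004005 + 0.04983 = 0.05383 hr

Final: 0.05383 hr


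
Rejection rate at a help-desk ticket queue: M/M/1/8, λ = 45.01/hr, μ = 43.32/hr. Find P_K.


ρ = λ/μ = 45.01/43.32 = 1.0390
P_K = (1−ρ)ρ^K/(1−ρ^(K+1)) = (-0.03901·1.358202)/(1 − 1.411189)
= -0.052986/-0.411189 = 0.128861

Final: 0.128861


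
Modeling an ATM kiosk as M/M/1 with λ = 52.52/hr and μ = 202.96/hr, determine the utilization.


ρ = λ/μ = 52.52/202.96 = 0.2588

Final: 0.2588


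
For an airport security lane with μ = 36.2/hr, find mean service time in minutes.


Mean service time = 1/μ = 1/36.2 hour = 0.02762 hour
In minutes: 0.02762 × 60 = 1.6575 min

Final: 1.6575 min


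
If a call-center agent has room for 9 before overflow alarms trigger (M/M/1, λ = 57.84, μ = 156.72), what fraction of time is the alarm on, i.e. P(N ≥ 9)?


ρ = 57.84/156.72 = 0.3691
P(N ≥ n) = ρ^n = 0.3691^9 = 0.0001270

Final: 0.0001270


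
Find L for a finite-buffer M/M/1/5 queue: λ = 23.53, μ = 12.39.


ρ = 23.53/12.39 = 1.8991
L = ρ[1 − (K+1)ρ^K + Kρ^(K+1)] / [(1−ρ)(1−ρ^(K+1))]
Numerator: 1.8991·(1 − 6·24.703194 + 5·46.914136) = 165.890334
Denominator: (-0.8991)·(-45.914136) = 41.281959
L = 165.890334/41.281959 = 4.0185

Final: 4.0185


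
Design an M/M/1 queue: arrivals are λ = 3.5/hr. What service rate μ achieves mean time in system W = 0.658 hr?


W = 1/(μ−λ) ⇒ μ − λ = 1/W = 1/0.658 = 1.5198
μ = λ + 1/W = 3.5 + 1.5198 = 5.0198 per hr

Final: 5.0198 /hr


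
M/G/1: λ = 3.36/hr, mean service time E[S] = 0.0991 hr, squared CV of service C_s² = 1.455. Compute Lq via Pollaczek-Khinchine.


ρ = λ·E[S] = 3.36·0.0991 = 0.3330
Lq = ρ²(1+C_s²)/(2(1−ρ)) = 0.1109·(1+1.455)/(2·0.6670)
= 0.1109·2.4550/1.3340 = 0.20404

Final: 0.20404


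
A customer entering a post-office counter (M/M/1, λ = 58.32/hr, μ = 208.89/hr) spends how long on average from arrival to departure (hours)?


W = 1/(μ−λ) = 1/(208.89 − 58.32) = 1/150.57 = 0.006641 hr

Final: 0.006641 hr


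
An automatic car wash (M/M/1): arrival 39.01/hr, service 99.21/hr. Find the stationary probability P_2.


ρ = 39.01/99.21 = 0.3932
P_n = (1−ρ)·ρ^n = (1 − 0.3932)·0.3932^2 = 0.6068·0.154611 = 0.093817

Final: 0.093817


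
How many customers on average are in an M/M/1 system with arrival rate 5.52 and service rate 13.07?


ρ = λ/μ = 5.52/13.07 = 0.4223
L = ρ/(1−ρ) = 0.4223/(1 − 0.4223) = 0.4223/0.5777 = 0.7311

Final: 0.7311


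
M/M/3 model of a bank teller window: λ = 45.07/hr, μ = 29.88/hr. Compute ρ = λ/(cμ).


ρ = λ/(cμ) = 45.07/(3·29.88) = 45.07/89.64 = 0.5028

Final: 0.5028


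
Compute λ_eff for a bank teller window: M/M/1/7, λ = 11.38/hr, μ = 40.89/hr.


ρ = 0.2783; P_K = (1−ρ)ρ^7/(1−ρ^8) = 0.00009333
λ_eff = λ(1 − P_K) = 11.38·(1 − 0.00009333) = 11.38·0.999907 = 11.3789 /hr

Final: 11.3789 /hr


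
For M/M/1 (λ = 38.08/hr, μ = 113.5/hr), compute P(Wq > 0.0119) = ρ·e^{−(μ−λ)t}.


ρ = 38.08/113.5 = 0.3355
P(Wq > t) = ρ·e^{−(μ−λ)t} = 0.3355·e^{−0.8975}
= 0.3355·0.407588 = 0.136749

Final: 0.136749


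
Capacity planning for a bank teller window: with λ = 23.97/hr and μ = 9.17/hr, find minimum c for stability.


Stability requires cμ > λ ⇔ c > λ/μ.
λ/μ = 23.97/9.17 = 2.6140
Minimum integer c = ⌊2.6140⌋ + 1 = 3
Check: 3·9.17 = 27.51 > 23.97, while 2·9.17 = 18.34 ≤ 23.97

Final: 3 servers


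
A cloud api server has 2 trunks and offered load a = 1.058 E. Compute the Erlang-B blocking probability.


B(c,a) = (a^c/c!) / Σ_{k=0}^{c} a^k/k!
a^2/2! = 0.559682
Σ terms (k=0..2): 1.00000 + 1.05800 + 0.55968 = 2.617682
B = 0.559682/2.617682 = 0.213808

Final: 0.213808


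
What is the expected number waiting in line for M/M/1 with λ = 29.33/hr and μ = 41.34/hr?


ρ = 29.33/41.34 = 0.7095
Lq = ρ²/(1−ρ) = 0.5034/0.2905 = 1.7326

Final: 1.7326


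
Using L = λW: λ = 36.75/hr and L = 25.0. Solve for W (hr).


W = L/λ = 25.0/36.75 = 0.6803 hr

Final: 0.6803 hr


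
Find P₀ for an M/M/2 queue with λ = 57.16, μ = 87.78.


a = λ/μ = 57.16/87.78 = 0.6512; ρ = a/c = 0.3256
Σ_{k=0}^{1} a^k/k! (terms k=0..1) = 1.00000 + 0.65117 = 1.65117
Tail: a^2/(2!(1−ρ)) = 0.42403/(2·0.6744) = 0.31437
P₀ = 1/(1.65117 + 0.31437) = 1/1.96554 = 0.508766

Final: 0.508766


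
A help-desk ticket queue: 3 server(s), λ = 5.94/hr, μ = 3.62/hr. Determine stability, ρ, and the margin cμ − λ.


Total capacity cμ = 3·3.62 = 10.86/hr
ρ = λ/(cμ) = 5.94/10.86 = 0.5470
Stable ⇔ ρ < 1: YES
Spare capacity = cμ − λ = 10.86 − 5.94 = 4.92/hr

Final: ρ = 0.5470; stable; margin = 4.92/hr


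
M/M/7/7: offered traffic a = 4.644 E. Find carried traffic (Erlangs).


B(7,4.644) = 0.098671 (Erlang-B)
Carried load = a(1 − B) = 4.644·(1 − 0.098671) = 4.644·0.901329 = 4.1858 E

Final: 4.1858 Erlangs


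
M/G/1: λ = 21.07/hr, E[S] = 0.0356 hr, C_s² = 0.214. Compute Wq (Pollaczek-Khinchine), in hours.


ρ = λ·E[S] = 21.07·0.0356 = 0.7501
E[S²] = E[S]²(1+C_s²) = 0.0356²·(1+0.214) = 0.001539
Wq = λ·E[S²]/(2(1−ρ)) = 21.07·0.001539/(2·0.2499) = 0.06486 hr

Final: 0.06486 hr


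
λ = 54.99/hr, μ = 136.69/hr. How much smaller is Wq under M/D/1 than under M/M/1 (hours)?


ρ = 54.99/136.69 = 0.4023
Wq(M/M/1) = ρ/(μ−λ) = 0.4023/81.70 = 0.004924 hr
Wq(M/D/1) = ρ/(2(μ−λ)) = 0.002462 hr
Savings = 0.004924 − 0.002462 = 0.002462 hr

Final: 0.002462 hr


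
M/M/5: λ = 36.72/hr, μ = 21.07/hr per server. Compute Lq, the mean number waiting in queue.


a = λ/μ = 1.7428; ρ = a/5 = 0.3486
P₀ = 0.174411
Lq = P₀·a^c·ρ / (c!·(1−ρ)²) = 0.174411·16.07647·0.3486/(120·0.42438)
= 0.01919

Final: 0.01919


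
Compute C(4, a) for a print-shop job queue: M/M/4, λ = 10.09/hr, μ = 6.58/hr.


a = λ/μ = 1.5334; ρ = a/4 = 0.3834
P₀ = 0.213506 (from M/M/c formula)
C(c,a) = [a^c/(c!(1−ρ))]·P₀ = [5.52918/(24·0.6166)]·0.213506
= 0.37361·0.213506 = 0.079768

Final: 0.079768


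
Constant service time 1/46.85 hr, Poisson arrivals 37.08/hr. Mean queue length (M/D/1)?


ρ = 37.08/46.85 = 0.7915
M/D/1: Lq = ρ²/(2(1−ρ)) = 0.6264/(2·0.2085) = 1.50191

Final: 1.50191


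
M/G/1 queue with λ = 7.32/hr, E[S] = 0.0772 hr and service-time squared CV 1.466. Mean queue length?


ρ = λ·E[S] = 7.32·0.0772 = 0.5651
Lq = ρ²(1+C_s²)/(2(1−ρ)) = 0.3193·(1+1.466)/(2·0.4349)
= 0.3193·2.4660/0.8698 = 0.90539

Final: 0.90539


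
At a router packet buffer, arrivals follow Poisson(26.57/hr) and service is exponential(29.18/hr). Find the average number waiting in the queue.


ρ = 26.57/29.18 = 0.9106
Lq = ρ²/(1−ρ) = 0.8291/0.08944 = 9.2695

Final: 9.2695


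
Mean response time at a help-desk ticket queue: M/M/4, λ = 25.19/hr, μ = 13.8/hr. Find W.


a = 1.8254; ρ = 0.4563; P₀ = 0.157335
Lq = P₀·a^c·ρ/(c!(1−ρ)²) = 0.11237
Wq = Lq/λ = 0.11237/25.19 = 0.004461 hr
W = Wq + 1/μ = 0.004461 + 0.07246 = 0.07692 hr

Final: 0.07692 hr


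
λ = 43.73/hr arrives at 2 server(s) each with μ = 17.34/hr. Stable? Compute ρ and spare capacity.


Total capacity cμ = 2·17.34 = 34.68/hr
ρ = λ/(cμ) = 43.73/34.68 = 1.2610
Stable ⇔ ρ < 1: NO
Spare capacity = cμ − λ = 34.68 − 43.73 = -9.05/hr

Final: ρ = 1.2610; unstable; margin = -9.05/hr


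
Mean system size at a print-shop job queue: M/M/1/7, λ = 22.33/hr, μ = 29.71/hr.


ρ = 22.33/29.71 = 0.7516
L = ρ[1 − (K+1)ρ^K + Kρ^(K+1)] / [(1−ρ)(1−ρ^(K+1))]
Numerator: 0.7516·(1 − 8·0.135489 + 7·0.101833) = 0.472698
Denominator: (0.2484)·(0.898167) = 0.223106
L = 0.472698/0.223106 = 2.1187

Final: 2.1187


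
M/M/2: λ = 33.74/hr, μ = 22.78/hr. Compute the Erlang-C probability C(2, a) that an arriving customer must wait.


a = λ/μ = 1.4811; ρ = a/2 = 0.7406
P₀ = 0.149054 (from M/M/c formula)
C(c,a) = [a^c/(c!(1−ρ))]·P₀ = [2.19373/(2·0.2594)]·0.149054
= 4.22784·0.149054 = 0.630178

Final: 0.630178


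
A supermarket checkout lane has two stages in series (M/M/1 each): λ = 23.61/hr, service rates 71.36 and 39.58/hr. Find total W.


Each node sees arrival rate λ = 23.61/hr (tandem ⇒ throughput preserved).
W₁ = 1/(μ₁−λ) = 1/(71.36−23.61) = 0.02094 hr
W₂ = 1/(μ₂−λ) = 1/(39.58−23.61) = 0.06262 hr
W_total = W₁ + W₂ = 0.02094 + 0.06262 = 0.08356 hr

Final: 0.08356 hr


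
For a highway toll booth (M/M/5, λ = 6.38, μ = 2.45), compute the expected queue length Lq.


a = λ/μ = 2.6041; ρ = a/5 = 0.5208
P₀ = 0.071754
Lq = P₀·a^c·ρ / (c!·(1−ρ)²) = 0.071754·119.74930·0.5208/(120·0.22962)
= 0.16241

Final: 0.16241


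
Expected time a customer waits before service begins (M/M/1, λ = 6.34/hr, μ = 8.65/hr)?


ρ = 6.34/8.65 = 0.7329
Wq = ρ/(μ−λ) = 0.7329/(8.65 − 6.34) = 0.7329/2.31 = 0.3173 hr

Final: 0.3173 hr


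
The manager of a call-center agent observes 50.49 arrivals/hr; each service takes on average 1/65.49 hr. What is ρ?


ρ = λ/μ = 50.49/65.49 = 0.7710

Final: 0.7710


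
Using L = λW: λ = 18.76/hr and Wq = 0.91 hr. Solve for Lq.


Lq = λWq = 18.76·0.91 = 17.0716

Final: 17.0716


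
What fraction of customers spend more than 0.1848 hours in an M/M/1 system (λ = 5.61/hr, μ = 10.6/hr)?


W ~ Exponential(μ−λ) for M/M/1.
μ − λ = 10.6 − 5.61 = 4.9900
P(W > t) = e^{−(μ−λ)t} = e^{−0.9222} = 0.397662

Final: 0.397662


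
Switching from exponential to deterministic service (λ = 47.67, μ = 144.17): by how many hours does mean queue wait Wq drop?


ρ = 47.67/144.17 = 0.3307
Wq(M/M/1) = ρ/(μ−λ) = 0.3307/96.50 = 0.003426 hr
Wq(M/D/1) = ρ/(2(μ−λ)) = 0.001713 hr
Savings = 0.003426 − 0.001713 = 0.001713 hr

Final: 0.001713 hr


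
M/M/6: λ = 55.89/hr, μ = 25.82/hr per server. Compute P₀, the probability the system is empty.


a = λ/μ = 55.89/25.82 = 2.1646; ρ = a/c = 0.3608
Σ_{k=0}^{5} a^k/k! (terms k=0..5) = 1.00000 + 2.16460 + 2.34275 + 1.69037 + 0.91475 + 0.39601 = 8.50848
Tail: a^6/(6!(1−ρ)) = 102.86491/(720·0.6392) = 0.22350
P₀ = 1/(8.50848 + 0.22350) = 1/8.73198 = 0.114522

Final: 0.114522


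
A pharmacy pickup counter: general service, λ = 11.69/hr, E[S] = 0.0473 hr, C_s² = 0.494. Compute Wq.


ρ = λ·E[S] = 11.69·0.0473 = 0.5529
E[S²] = E[S]²(1+C_s²) = 0.0473²·(1+0.494) = 0.003343
Wq = λ·E[S²]/(2(1−ρ)) = 11.69·0.003343/(2·0.4471) = 0.04370 hr

Final: 0.04370 hr


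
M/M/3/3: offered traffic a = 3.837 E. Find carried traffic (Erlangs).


B(3,3.837) = 0.435614 (Erlang-B)
Carried load = a(1 − B) = 3.837·(1 − 0.435614) = 3.837·0.564386 = 2.1655 E

Final: 2.1655 Erlangs


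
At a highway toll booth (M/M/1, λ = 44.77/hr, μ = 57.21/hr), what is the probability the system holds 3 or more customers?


ρ = 44.77/57.21 = 0.7826
P(N ≥ n) = ρ^n = 0.7826^3 = 0.479232

Final: 0.479232


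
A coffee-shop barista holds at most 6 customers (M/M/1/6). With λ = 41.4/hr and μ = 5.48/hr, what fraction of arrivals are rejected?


ρ = λ/μ = 41.4/5.48 = 7.5547
P_K = (1−ρ)ρ^K/(1−ρ^(K+1)) = (-6.5547·185916.825737)/(1 − 1404554.121446)
= -1218637.295709/-1404553.121446 = 0.867633

Final: 0.867633


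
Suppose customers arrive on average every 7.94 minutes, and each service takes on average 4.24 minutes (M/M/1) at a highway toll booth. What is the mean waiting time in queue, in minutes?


λ = 60/7.94 = 7.5567 /hr
μ = 60/4.24 = 14.1509 /hr
ρ = λ/μ = 7.5567/14.1509 = 0.5340
Wq = ρ/(μ−λ) = 0.5340/(14.1509−7.5567) = 0.08098 hr
In minutes: 0.08098·60 = 4.859 min

Final: 4.859 min


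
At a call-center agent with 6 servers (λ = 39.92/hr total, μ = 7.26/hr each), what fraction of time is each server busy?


ρ = λ/(cμ) = 39.92/(6·7.26) = 39.92/43.56 = 0.9164

Final: 0.9164


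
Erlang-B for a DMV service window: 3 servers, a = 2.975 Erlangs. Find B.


B(c,a) = (a^c/c!) / Σ_{k=0}^{c} a^k/k!
a^3/3! = 4.388435
Σ terms (k=0..3): 1.00000 + 2.97500 + 4.42531 + 4.38843 = 12.788747
B = 4.388435/12.788747 = 0.343148

Final: 0.343148


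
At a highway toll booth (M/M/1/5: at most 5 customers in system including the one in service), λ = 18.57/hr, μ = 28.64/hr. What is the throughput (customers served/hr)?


ρ = 0.6484; P_K = (1−ρ)ρ^5/(1−ρ^6) = 0.043530
λ_eff = λ(1 − P_K) = 18.57·(1 − 0.043530) = 18.57·0.956470 = 17.7617 /hr

Final: 17.7617 /hr


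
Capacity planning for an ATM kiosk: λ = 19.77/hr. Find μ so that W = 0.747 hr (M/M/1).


W = 1/(μ−λ) ⇒ μ − λ = 1/W = 1/0.747 = 1.3387
μ = λ + 1/W = 19.77 + 1.3387 = 21.1087 per hr

Final: 21.1087 /hr


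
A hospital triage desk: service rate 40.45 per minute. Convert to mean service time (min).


Mean service time = 1/μ = 1/40.45 minute = 0.02472 minute
In minutes: 0.02472 × 1 = 0.02472 min

Final: 0.02472 min


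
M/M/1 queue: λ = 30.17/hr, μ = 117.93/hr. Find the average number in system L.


ρ = λ/μ = 30.17/117.93 = 0.2558
L = ρ/(1−ρ) = 0.2558/(1 − 0.2558) = 0.2558/0.7442 = 0.3438

Final: 0.3438


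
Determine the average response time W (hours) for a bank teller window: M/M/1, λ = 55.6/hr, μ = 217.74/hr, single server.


W = 1/(μ−λ) = 1/(217.74 − 55.6) = 1/162.14 = 0.006168 hr

Final: 0.006168 hr


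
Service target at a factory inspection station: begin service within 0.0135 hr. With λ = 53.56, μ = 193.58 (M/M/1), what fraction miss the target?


ρ = 53.56/193.58 = 0.2767
P(Wq > t) = ρ·e^{−(μ−λ)t} = 0.2767·e^{−1.8903}
= 0.2767·0.151031 = 0.041787

Final: 0.041787


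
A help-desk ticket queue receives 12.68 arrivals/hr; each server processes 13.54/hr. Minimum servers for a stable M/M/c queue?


Stability requires cμ > λ ⇔ c > λ/μ.
λ/μ = 12.68/13.54 = 0.9365
Minimum integer c = ⌊0.9365⌋ + 1 = 1
Check: 1·13.54 = 13.54 > 12.68, while 0·13.54 = 0.00 ≤ 12.68

Final: 1 servers


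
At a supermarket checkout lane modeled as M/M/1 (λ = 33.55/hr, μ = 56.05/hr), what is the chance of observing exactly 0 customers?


ρ = 33.55/56.05 = 0.5986
P_n = (1−ρ)·ρ^n = (1 − 0.5986)·0.5986^0 = 0.4014·1.000000 = 0.401427

Final: 0.401427


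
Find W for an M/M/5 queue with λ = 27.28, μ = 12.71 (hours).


a = 2.1463; ρ = 0.4293; P₀ = 0.115646
Lq = P₀·a^c·ρ/(c!(1−ρ)²) = 0.05785
Wq = Lq/λ = 0.05785/27.28 = 0.002121 hr
W = Wq + 1/μ = 0.002121 + 0.07868 = 0.08080 hr

Final: 0.08080 hr


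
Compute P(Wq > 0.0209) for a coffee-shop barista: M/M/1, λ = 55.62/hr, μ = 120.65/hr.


ρ = 55.62/120.65 = 0.4610
P(Wq > t) = ρ·e^{−(μ−λ)t} = 0.4610·e^{−1.3591}
= 0.4610·0.256885 = 0.118425

Final: 0.118425


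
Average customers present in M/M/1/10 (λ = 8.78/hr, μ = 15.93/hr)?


ρ = 8.78/15.93 = 0.5512
L = ρ[1 − (K+1)ρ^K + Kρ^(K+1)] / [(1−ρ)(1−ρ^(K+1))]
Numerator: 0.5512·(1 − 11·0.002587 + 10·0.001426) = 0.543336
Denominator: (0.4488)·(0.998574) = 0.448199
L = 0.543336/0.448199 = 1.2123

Final: 1.2123


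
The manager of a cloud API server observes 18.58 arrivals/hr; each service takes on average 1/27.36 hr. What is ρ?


ρ = λ/μ = 18.58/27.36 = 0.6791

Final: 0.6791


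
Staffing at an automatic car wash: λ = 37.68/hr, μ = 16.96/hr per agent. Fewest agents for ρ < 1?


Stability requires cμ > λ ⇔ c > λ/μ.
λ/μ = 37.68/16.96 = 2.2217
Minimum integer c = ⌊2.2217⌋ + 1 = 3
Check: 3·16.96 = 50.88 > 37.68, while 2·16.96 = 33.92 ≤ 37.68

Final: 3 servers


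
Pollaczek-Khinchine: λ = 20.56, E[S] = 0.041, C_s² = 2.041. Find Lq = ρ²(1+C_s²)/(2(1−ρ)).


ρ = λ·E[S] = 20.56·0.041 = 0.8430
Lq = ρ²(1+C_s²)/(2(1−ρ)) = 0.7106·(1+2.041)/(2·0.1570)
= 0.7106·3.0410/0.3141 = 6.88003

Final: 6.88003


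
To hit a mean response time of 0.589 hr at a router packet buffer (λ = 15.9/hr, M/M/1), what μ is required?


W = 1/(μ−λ) ⇒ μ − λ = 1/W = 1/0.589 = 1.6978
μ = λ + 1/W = 15.9 + 1.6978 = 17.5978 per hr

Final: 17.5978 /hr


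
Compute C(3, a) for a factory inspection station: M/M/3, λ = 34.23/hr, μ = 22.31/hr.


a = λ/μ = 1.5343; ρ = a/3 = 0.5114
P₀ = 0.202290 (from M/M/c formula)
C(c,a) = [a^c/(c!(1−ρ))]·P₀ = [3.61179/(6·0.4886)]·0.202290
= 1.23209·0.202290 = 0.249240

Final: 0.249240


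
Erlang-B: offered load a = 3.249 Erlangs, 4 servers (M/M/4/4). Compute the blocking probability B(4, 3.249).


B(c,a) = (a^c/c!) / Σ_{k=0}^{c} a^k/k!
a^4/4! = 4.642882
Σ terms (k=0..4): 1.00000 + 3.24900 + 5.27800 + 5.71607 + 4.64288 = 19.885957
B = 4.642882/19.885957 = 0.233475

Final: 0.233475


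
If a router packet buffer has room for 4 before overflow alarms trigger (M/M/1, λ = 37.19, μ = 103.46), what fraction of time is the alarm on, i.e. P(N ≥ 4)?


ρ = 37.19/103.46 = 0.3595
P(N ≥ n) = ρ^n = 0.3595^4 = 0.016696

Final: 0.016696
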